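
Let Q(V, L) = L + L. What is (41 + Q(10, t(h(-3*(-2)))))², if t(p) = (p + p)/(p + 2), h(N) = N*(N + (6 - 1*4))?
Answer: 1256641/625 ≈ 2010.6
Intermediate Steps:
h(N) = N*(2 + N) (h(N) = N*(N + (6 - 4)) = N*(N + 2) = N*(2 + N))
t(p) = 2*p/(2 + p) (t(p) = (2*p)/(2 + p) = 2*p/(2 + p))
Q(V, L) = 2*L
(41 + Q(10, t(h(-3*(-2)))))² = (41 + 2*(2*((-3*(-2))*(2 - 3*(-2)))/(2 + (-3*(-2))*(2 - 3*(-2)))))² = (41 + 2*(2*(6*(2 + 6))/(2 + 6*(2 + 6))))² = (41 + 2*(2*(6*8)/(2 + 6*8)))² = (41 + 2*(2*48/(2 + 48)))² = (41 + 2*(2*48/50))² = (41 + 2*(2*48*(1/50)))² = (41 + 2*(48/25))² = (41 + 96/25)² = (1121/25)² = 1256641/625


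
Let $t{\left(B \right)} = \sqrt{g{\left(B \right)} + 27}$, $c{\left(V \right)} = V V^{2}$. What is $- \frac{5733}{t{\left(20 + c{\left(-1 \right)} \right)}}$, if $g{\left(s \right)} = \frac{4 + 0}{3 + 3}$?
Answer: $- \frac{5733 \sqrt{249}}{83} \approx -1089.9$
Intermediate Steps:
$g{\left(s \right)} = \frac{2}{3}$ ($g{\left(s \right)} = \frac{4}{6} = 4 \cdot \frac{1}{6} = \frac{2}{3}$)
$c{\left(V \right)} = V^{3}$
$t{\left(B \right)} = \frac{\sqrt{249}}{3}$ ($t{\left(B \right)} = \sqrt{\frac{2}{3} + 27} = \sqrt{\frac{83}{3}} = \frac{\sqrt{249}}{3}$)
$- \frac{5733}{t{\left(20 + c{\left(-1 \right)} \right)}} = - \frac{5733}{\frac{1}{3} \sqrt{249}} = - 5733 \frac{\sqrt{249}}{83} = - \frac{5733 \sqrt{249}}{83}$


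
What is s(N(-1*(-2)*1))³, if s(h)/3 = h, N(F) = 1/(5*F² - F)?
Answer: 1/216 ≈ 0.0046296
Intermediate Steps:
N(F) = 1/(-F + 5*F²)
s(h) = 3*h
s(N(-1*(-2)*1))³ = (3*(1/(((-1*(-2)*1))*(-1 + 5*(-1*(-2)*1)))))³ = (3*(1/(((2*1))*(-1 + 5*(2*1)))))³ = (3*(1/(2*(-1 + 5*2))))³ = (3*(1/(2*(-1 + 10))))³ = (3*((½)/9))³ = (3*((½)*(⅑)))³ = (3*(1/18))³ = (⅙)³ = 1/216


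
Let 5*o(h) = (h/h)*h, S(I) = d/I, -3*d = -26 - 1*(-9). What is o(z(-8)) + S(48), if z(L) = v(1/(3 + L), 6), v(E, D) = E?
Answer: 281/3600 ≈ 0.078056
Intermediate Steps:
d = 17/3 (d = -(-26 - 1*(-9))/3 = -(-26 + 9)/3 = -⅓*(-17) = 17/3 ≈ 5.6667)
z(L) = 1/(3 + L)
S(I) = 17/(3*I)
o(h) = h/5 (o(h) = ((h/h)*h)/5 = (1*h)/5 = h/5)
o(z(-8)) + S(48) = 1/(5*(3 - 8)) + (17/3)/48 = (⅕)/(-5) + (17/3)*(1/48) = (⅕)*(-⅕) + 17/144 = -1/25 + 17/144 = 281/3600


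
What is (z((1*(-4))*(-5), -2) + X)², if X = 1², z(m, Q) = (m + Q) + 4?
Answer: 529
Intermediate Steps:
z(m, Q) = 4 + Q + m (z(m, Q) = (Q + m) + 4 = 4 + Q + m)
X = 1
(z((1*(-4))*(-5), -2) + X)² = ((4 - 2 + (1*(-4))*(-5)) + 1)² = ((4 - 2 - 4*(-5)) + 1)² = ((4 - 2 + 20) + 1)² = (22 + 1)² = 23² = 529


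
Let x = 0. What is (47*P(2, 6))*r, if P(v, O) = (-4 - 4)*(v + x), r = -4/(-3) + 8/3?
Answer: -3008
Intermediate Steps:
r = 4 (r = -4*(-1/3) + 8*(1/3) = 4/3 + 8/3 = 4)
P(v, O) = -8*v (P(v, O) = (-4 - 4)*(v + 0) = -8*v)
(47*P(2, 6))*r = (47*(-8*2))*4 = (47*(-16))*4 = -752*4 = -3008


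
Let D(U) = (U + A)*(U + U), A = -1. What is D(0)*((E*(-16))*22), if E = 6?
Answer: 0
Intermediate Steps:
D(U) = 2*U*(-1 + U) (D(U) = (U - 1)*(U + U) = (-1 + U)*(2*U) = 2*U*(-1 + U))
D(0)*((E*(-16))*22) = (2*0*(-1 + 0))*((6*(-16))*22) = (2*0*(-1))*(-96*22) = 0*(-2112) = 0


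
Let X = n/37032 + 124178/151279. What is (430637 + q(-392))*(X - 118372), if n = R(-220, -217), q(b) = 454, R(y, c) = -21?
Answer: -95290474616552555163/1867387976 ≈ -5.1029e+10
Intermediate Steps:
n = -21
X = 1531794279/1867387976 (X = -21/37032 + 124178/151279 = -21*1/37032 + 124178*(1/151279) = -7/12344 + 124178/151279 = 1531794279/1867387976 ≈ 0.82029)
(430637 + q(-392))*(X - 118372) = (430637 + 454)*(1531794279/1867387976 - 118372) = 431091*(-221044917700793/1867387976) = -95290474616552555163/1867387976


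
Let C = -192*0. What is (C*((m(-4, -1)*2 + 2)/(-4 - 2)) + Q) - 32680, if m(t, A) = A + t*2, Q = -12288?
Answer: -44968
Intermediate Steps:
C = 0
m(t, A) = A + 2*t
(C*((m(-4, -1)*2 + 2)/(-4 - 2)) + Q) - 32680 = (0*(((-1 + 2*(-4))*2 + 2)/(-4 - 2)) - 12288) - 32680 = (0*(((-1 - 8)*2 + 2)/(-6)) - 12288) - 32680 = (0*((-9*2 + 2)*(-⅙)) - 12288) - 32680 = (0*((-18 + 2)*(-⅙)) - 12288) - 32680 = (0*(-16*(-⅙)) - 12288) - 32680 = (0*(8/3) - 12288) - 32680 = (0 - 12288) - 32680 = -12288 - 32680 = -44968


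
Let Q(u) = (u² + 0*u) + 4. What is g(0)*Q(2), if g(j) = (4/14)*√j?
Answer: 0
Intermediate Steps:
g(j) = 2*√j/7 (g(j) = (4*(1/14))*√j = 2*√j/7)
Q(u) = 4 + u² (Q(u) = (u² + 0) + 4 = u² + 4 = 4 + u²)
g(0)*Q(2) = (2*√0/7)*(4 + 2²) = ((2/7)*0)*(4 + 4) = 0*8 = 0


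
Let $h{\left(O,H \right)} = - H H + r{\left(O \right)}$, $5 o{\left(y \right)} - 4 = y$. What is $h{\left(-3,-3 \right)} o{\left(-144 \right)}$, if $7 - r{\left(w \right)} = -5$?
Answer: $-84$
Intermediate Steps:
$r{\left(w \right)} = 12$ ($r{\left(w \right)} = 7 - -5 = 7 + 5 = 12$)
$o{\left(y \right)} = \frac{4}{5} + \frac{y}{5}$
$h{\left(O,H \right)} = 12 - H^{2}$ ($h{\left(O,H \right)} = - H H + 12 = - H^{2} + 12 = 12 - H^{2}$)
$h{\left(-3,-3 \right)} o{\left(-144 \right)} = \left(12 - \left(-3\right)^{2}\right) \left(\frac{4}{5} + \frac{1}{5} \left(-144\right)\right) = \left(12 - 9\right) \left(\frac{4}{5} - \frac{144}{5}\right) = \left(12 - 9\right) \left(-28\right) = 3 \left(-28\right) = -84$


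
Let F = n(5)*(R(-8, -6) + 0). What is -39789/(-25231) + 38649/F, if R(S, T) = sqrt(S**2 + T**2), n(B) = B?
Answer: 977142369/1261550 ≈ 774.56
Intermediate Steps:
F = 50 (F = 5*(sqrt((-8)**2 + (-6)**2) + 0) = 5*(sqrt(64 + 36) + 0) = 5*(sqrt(100) + 0) = 5*(10 + 0) = 5*10 = 50)
-39789/(-25231) + 38649/F = -39789/(-25231) + 38649/50 = -39789*(-1/25231) + 38649*(1/50) = 39789/25231 + 38649/50 = 977142369/1261550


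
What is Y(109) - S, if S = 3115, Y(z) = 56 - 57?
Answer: -3116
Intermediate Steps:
Y(z) = -1
Y(109) - S = -1 - 1*3115 = -1 - 3115 = -3116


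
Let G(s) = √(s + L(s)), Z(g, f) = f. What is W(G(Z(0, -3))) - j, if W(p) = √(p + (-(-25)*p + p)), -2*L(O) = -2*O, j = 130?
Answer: -130 + 3*2^(¼)*3^(¾)*√I ≈ -124.25 + 5.7505*I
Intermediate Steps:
L(O) = O (L(O) = -(-1)*O = O)
G(s) = √2*√s (G(s) = √(s + s) = √(2*s) = √2*√s)
W(p) = 3*√3*√p (W(p) = √(p + (25*p + p)) = √(p + 26*p) = √(27*p) = 3*√3*√p)
W(G(Z(0, -3))) - j = 3*√3*√(√2*√(-3)) - 1*130 = 3*√3*√(√2*(I*√3)) - 130 = 3*√3*√(I*√6) - 130 = 3*√3*(6^(¼)*√I) - 130 = 3*2^(¼)*3^(¾)*√I - 130 = -130 + 3*2^(¼)*3^(¾)*√I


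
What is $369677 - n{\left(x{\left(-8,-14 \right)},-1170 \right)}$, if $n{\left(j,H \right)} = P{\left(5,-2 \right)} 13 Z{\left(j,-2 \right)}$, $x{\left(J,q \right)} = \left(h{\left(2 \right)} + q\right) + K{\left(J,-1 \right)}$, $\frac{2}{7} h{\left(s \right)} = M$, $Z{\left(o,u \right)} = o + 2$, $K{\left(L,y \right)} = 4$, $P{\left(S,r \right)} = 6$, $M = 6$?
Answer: $368663$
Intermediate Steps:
$Z{\left(o,u \right)} = 2 + o$
$h{\left(s \right)} = 21$ ($h{\left(s \right)} = \frac{7}{2} \cdot 6 = 21$)
$x{\left(J,q \right)} = 25 + q$ ($x{\left(J,q \right)} = \left(21 + q\right) + 4 = 25 + q$)
$n{\left(j,H \right)} = 156 + 78 j$ ($n{\left(j,H \right)} = 6 \cdot 13 \left(2 + j\right) = 78 \left(2 + j\right) = 156 + 78 j$)
$369677 - n{\left(x{\left(-8,-14 \right)},-1170 \right)} = 369677 - \left(156 + 78 \left(25 - 14\right)\right) = 369677 - \left(156 + 78 \cdot 11\right) = 369677 - \left(156 + 858\right) = 369677 - 1014 = 368663$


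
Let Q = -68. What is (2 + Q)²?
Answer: 4356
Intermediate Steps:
(2 + Q)² = (2 - 68)² = (-66)² = 4356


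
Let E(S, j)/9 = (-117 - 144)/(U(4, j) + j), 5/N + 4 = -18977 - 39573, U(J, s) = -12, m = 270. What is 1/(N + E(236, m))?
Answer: -1258911/11462053 ≈ -0.10983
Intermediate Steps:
N = -5/58554 (N = 5/(-4 + (-18977 - 39573)) = 5/(-4 - 58550) = 5/(-58554) = 5*(-1/58554) = -5/58554 ≈ -8.5391e-5)
E(S, j) = -2349/(-12 + j) (E(S, j) = 9*((-117 - 144)/(-12 + j)) = 9*(-261/(-12 + j)) = -2349/(-12 + j))
1/(N + E(236, m)) = 1/(-5/58554 - 2349/(-12 + 270)) = 1/(-5/58554 - 2349/258) = 1/(-5/58554 - 2349*1/258) = 1/(-5/58554 - 783/86) = 1/(-11462053/1258911) = -1258911/11462053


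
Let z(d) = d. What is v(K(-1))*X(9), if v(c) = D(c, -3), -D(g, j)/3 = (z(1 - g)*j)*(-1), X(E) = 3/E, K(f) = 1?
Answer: 0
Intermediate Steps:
D(g, j) = 3*j*(1 - g) (D(g, j) = -3*(1 - g)*j*(-1) = -3*j*(1 - g)*(-1) = -(-3)*j*(1 - g) = 3*j*(1 - g))
v(c) = -9 + 9*c (v(c) = 3*(-3)*(1 - c) = -9 + 9*c)
v(K(-1))*X(9) = (-9 + 9*1)*(3/9) = (-9 + 9)*(3*(1/9)) = 0*(1/3) = 0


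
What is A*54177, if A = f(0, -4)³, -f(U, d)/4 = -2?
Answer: 27738624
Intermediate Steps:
f(U, d) = 8 (f(U, d) = -4*(-2) = 8)
A = 512 (A = 8³ = 512)
A*54177 = 512*54177 = 27738624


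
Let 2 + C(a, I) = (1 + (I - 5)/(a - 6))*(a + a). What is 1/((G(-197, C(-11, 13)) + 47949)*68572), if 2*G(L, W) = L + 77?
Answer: 1/3283844508 ≈ 3.0452e-10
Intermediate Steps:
C(a, I) = -2 + 2*a*(1 + (-5 + I)/(-6 + a)) (C(a, I) = -2 + (1 + (I - 5)/(a - 6))*(a + a) = -2 + (1 + (-5 + I)/(-6 + a))*(2*a) = -2 + 2*a*(1 + (-5 + I)/(-6 + a)))
G(L, W) = 77/2 + L/2 (G(L, W) = (L + 77)/2 = (77 + L)/2 = 77/2 + L/2)
1/((G(-197, C(-11, 13)) + 47949)*68572) = 1/(((77/2 + (½)*(-197)) + 47949)*68572) = (1/68572)/((77/2 - 197/2) + 47949) = (1/68572)/(-60 + 47949) = (1/68572)/47889 = (1/47889)*(1/68572) = 1/3283844508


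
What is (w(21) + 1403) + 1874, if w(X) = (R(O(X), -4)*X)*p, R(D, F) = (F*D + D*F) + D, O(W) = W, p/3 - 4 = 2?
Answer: -52289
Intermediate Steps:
p = 18 (p = 12 + 3*2 = 12 + 6 = 18)
R(D, F) = D + 2*D*F (R(D, F) = (D*F + D*F) + D = 2*D*F + D = D + 2*D*F)
w(X) = -126*X² (w(X) = ((X*(1 + 2*(-4)))*X)*18 = ((X*(1 - 8))*X)*18 = ((X*(-7))*X)*18 = ((-7*X)*X)*18 = -7*X²*18 = -126*X²)
(w(21) + 1403) + 1874 = (-126*21² + 1403) + 1874 = (-126*441 + 1403) + 1874 = (-55566 + 1403) + 1874 = -54163 + 1874 = -52289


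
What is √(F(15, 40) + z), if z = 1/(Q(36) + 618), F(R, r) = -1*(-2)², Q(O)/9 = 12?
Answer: I*√17418/66 ≈ 1.9997*I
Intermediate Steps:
Q(O) = 108 (Q(O) = 9*12 = 108)
F(R, r) = -4 (F(R, r) = -1*4 = -4)
z = 1/726 (z = 1/(108 + 618) = 1/726 ≈ 0.0013774)
√(F(15, 40) + z) = √(-4 + 1/726) = √(-2903/726) = I*√17418/66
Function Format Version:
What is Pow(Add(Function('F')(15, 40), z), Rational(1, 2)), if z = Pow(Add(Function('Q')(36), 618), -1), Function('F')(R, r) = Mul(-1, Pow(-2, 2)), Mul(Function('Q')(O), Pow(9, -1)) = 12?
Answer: Mul(Rational(1, 66), I, Pow(17418, Rational(1, 2))) ≈ Mul(1.9997, I)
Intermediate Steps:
Function('Q')(O) = 108 (Function('Q')(O) = Mul(9, 12) = 108)
Function('F')(R, r) = -4 (Function('F')(R, r) = Mul(-1, 4) = -4)
z = Rational(1, 726) (z = Pow(Add(108, 618), -1) = Pow(726, -1) = Rational(1, 726) ≈ 0.0013774)
Pow(Add(Function('F')(15, 40), z), Rational(1, 2)) = Pow(Add(-4, Rational(1, 726)), Rational(1, 2)) = Pow(Rational(-2903, 726), Rational(1, 2)) = Mul(Rational(1, 66), I, Pow(17418, Rational(1, 2)))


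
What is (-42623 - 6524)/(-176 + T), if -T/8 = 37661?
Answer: 49147/301464 ≈ 0.16303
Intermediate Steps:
T = -301288 (T = -8*37661 = -301288)
(-42623 - 6524)/(-176 + T) = (-42623 - 6524)/(-176 - 301288) = -49147/(-301464) = -49147*(-1/301464) = 49147/301464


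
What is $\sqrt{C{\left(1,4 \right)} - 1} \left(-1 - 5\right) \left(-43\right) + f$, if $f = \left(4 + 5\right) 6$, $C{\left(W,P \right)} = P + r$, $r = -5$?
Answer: $54 + 258 i \sqrt{2} \approx 54.0 + 364.87 i$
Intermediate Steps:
$C{\left(W,P \right)} = -5 + P$ ($C{\left(W,P \right)} = P - 5 = -5 + P$)
$f = 54$ ($f = 9 \cdot 6 = 54$)
$\sqrt{C{\left(1,4 \right)} - 1} \left(-1 - 5\right) \left(-43\right) + f = \sqrt{\left(-5 + 4\right) - 1} \left(-1 - 5\right) \left(-43\right) + 54 = \sqrt{-1 - 1} \left(-6\right) \left(-43\right) + 54 = \sqrt{-2} \left(-6\right) \left(-43\right) + 54 = i \sqrt{2} \left(-6\right) \left(-43\right) + 54 = - 6 i \sqrt{2} \left(-43\right) + 54 = 258 i \sqrt{2} + 54 = 54 + 258 i \sqrt{2}$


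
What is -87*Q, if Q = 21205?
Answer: -1844835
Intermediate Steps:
-87*Q = -87*21205 = -1844835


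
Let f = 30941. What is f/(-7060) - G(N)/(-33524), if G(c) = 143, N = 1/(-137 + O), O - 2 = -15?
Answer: -129532063/29584930 ≈ -4.3783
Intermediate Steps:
O = -13 (O = 2 - 15 = -13)
N = -1/150 (N = 1/(-137 - 13) = 1/(-150) = -1/150 ≈ -0.0066667)
f/(-7060) - G(N)/(-33524) = 30941/(-7060) - 1*143/(-33524) = 30941*(-1/7060) - 143*(-1/33524) = -30941/7060 + 143/33524 = -129532063/29584930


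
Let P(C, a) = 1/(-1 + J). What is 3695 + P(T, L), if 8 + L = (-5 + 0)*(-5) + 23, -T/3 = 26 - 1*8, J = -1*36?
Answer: 136714/37 ≈ 3695.0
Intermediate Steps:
J = -36
T = -54 (T = -3*(26 - 1*8) = -3*(26 - 8) = -3*18 = -54)
L = 40 (L = -8 + ((-5 + 0)*(-5) + 23) = -8 + (-5*(-5) + 23) = -8 + (25 + 23) = -8 + 48 = 40)
P(C, a) = -1/37 (P(C, a) = 1/(-1 - 36) = 1/(-37) = -1/37)
3695 + P(T, L) = 3695 - 1/37 = 136714/37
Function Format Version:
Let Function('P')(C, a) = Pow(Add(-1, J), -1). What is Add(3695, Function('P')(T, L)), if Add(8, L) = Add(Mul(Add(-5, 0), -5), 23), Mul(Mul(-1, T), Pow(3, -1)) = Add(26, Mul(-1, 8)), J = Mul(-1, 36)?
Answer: Rational(136714, 37) ≈ 3695.0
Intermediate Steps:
J = -36
T = -54 (T = Mul(-3, Add(26, Mul(-1, 8))) = Mul(-3, Add(26, -8)) = Mul(-3, 18) = -54)
L = 40 (L = Add(-8, Add(Mul(Add(-5, 0), -5), 23)) = Add(-8, Add(Mul(-5, -5), 23)) = Add(-8, Add(25, 23)) = Add(-8, 48) = 40)
Function('P')(C, a) = Rational(-1, 37) (Function('P')(C, a) = Pow(Add(-1, -36), -1) = Pow(-37, -1) = Rational(-1, 37))
Add(3695, Function('P')(T, L)) = Add(3695, Rational(-1, 37)) = Rational(136714, 37)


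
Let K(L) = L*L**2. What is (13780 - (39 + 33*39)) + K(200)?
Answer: 8012454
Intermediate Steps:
K(L) = L**3
(13780 - (39 + 33*39)) + K(200) = (13780 - (39 + 33*39)) + 200**3 = (13780 - (39 + 1287)) + 8000000 = (13780 - 1*1326) + 8000000 = (13780 - 1326) + 8000000 = 12454 + 8000000 = 8012454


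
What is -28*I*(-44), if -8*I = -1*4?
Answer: 616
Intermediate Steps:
I = 1/2 (I = -(-1)*4/8 = -1/8*(-4) = 1/2 ≈ 0.50000)
-28*I*(-44) = -28*1/2*(-44) = -14*(-44) = 616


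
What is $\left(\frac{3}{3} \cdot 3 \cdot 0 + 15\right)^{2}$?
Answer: $225$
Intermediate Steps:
$\left(\frac{3}{3} \cdot 3 \cdot 0 + 15\right)^{2} = \left(3 \cdot \frac{1}{3} \cdot 3 \cdot 0 + 15\right)^{2} = \left(1 \cdot 3 \cdot 0 + 15\right)^{2} = \left(3 \cdot 0 + 15\right)^{2} = \left(0 + 15\right)^{2} = 15^{2} = 225$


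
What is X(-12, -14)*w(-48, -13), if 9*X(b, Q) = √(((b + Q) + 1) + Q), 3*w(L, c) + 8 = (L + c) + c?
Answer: -82*I*√39/27 ≈ -18.966*I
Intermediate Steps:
w(L, c) = -8/3 + L/3 + 2*c/3 (w(L, c) = -8/3 + ((L + c) + c)/3 = -8/3 + (L + 2*c)/3 = -8/3 + (L/3 + 2*c/3) = -8/3 + L/3 + 2*c/3)
X(b, Q) = √(1 + b + 2*Q)/9 (X(b, Q) = √(((b + Q) + 1) + Q)/9 = √(((Q + b) + 1) + Q)/9 = √((1 + Q + b) + Q)/9 = √(1 + b + 2*Q)/9)
X(-12, -14)*w(-48, -13) = (√(1 - 12 + 2*(-14))/9)*(-8/3 + (⅓)*(-48) + (⅔)*(-13)) = (√(1 - 12 - 28)/9)*(-8/3 - 16 - 26/3) = (√(-39)/9)*(-82/3) = ((I*√39)/9)*(-82/3) = (I*√39/9)*(-82/3) = -82*I*√39/27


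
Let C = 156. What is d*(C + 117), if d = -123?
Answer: -33579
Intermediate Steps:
d*(C + 117) = -123*(156 + 117) = -123*273 = -33579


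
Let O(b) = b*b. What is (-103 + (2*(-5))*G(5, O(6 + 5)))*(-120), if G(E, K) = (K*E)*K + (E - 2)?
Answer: 87861960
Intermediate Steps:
O(b) = b²
G(E, K) = -2 + E + E*K² (G(E, K) = (E*K)*K + (-2 + E) = E*K² + (-2 + E) = -2 + E + E*K²)
(-103 + (2*(-5))*G(5, O(6 + 5)))*(-120) = (-103 + (2*(-5))*(-2 + 5 + 5*((6 + 5)²)²))*(-120) = (-103 - 10*(-2 + 5 + 5*(11²)²))*(-120) = (-103 - 10*(-2 + 5 + 5*121²))*(-120) = (-103 - 10*(-2 + 5 + 5*14641))*(-120) = (-103 - 10*(-2 + 5 + 73205))*(-120) = (-103 - 10*73208)*(-120) = (-103 - 732080)*(-120) = -732183*(-120) = 87861960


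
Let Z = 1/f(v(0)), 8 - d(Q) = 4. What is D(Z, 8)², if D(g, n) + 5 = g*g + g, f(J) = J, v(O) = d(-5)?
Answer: 5625/256 ≈ 21.973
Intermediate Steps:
d(Q) = 4 (d(Q) = 8 - 1*4 = 8 - 4 = 4)
v(O) = 4
Z = ¼ (Z = 1/4 = ¼ ≈ 0.25000)
D(g, n) = -5 + g + g² (D(g, n) = -5 + (g*g + g) = -5 + (g² + g) = -5 + (g + g²) = -5 + g + g²)
D(Z, 8)² = (-5 + ¼ + (¼)²)² = (-5 + ¼ + 1/16)² = (-75/16)² = 5625/256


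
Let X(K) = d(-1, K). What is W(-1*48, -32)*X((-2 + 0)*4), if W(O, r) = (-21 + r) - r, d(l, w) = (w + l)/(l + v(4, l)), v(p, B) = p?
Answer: 63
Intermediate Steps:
d(l, w) = (l + w)/(4 + l) (d(l, w) = (w + l)/(l + 4) = (l + w)/(4 + l))
X(K) = -⅓ + K/3 (X(K) = (-1 + K)/(4 - 1) = (-1 + K)/3 = -⅓ + K/3)
W(O, r) = -21
W(-1*48, -32)*X((-2 + 0)*4) = -21*(-⅓ + ((-2 + 0)*4)/3) = -21*(-⅓ + (-2*4)/3) = -21*(-⅓ + (⅓)*(-8)) = -21*(-⅓ - 8/3) = -21*(-3) = 63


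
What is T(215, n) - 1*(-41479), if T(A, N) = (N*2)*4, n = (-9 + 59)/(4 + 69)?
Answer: 3028367/73 ≈ 41485.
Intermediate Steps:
n = 50/73 ≈ 0.68493
T(A, N) = 8*N (T(A, N) = (2*N)*4 = 8*N)
T(215, n) - 1*(-41479) = 8*(50/73) - 1*(-41479) = 400/73 + 41479 = 3028367/73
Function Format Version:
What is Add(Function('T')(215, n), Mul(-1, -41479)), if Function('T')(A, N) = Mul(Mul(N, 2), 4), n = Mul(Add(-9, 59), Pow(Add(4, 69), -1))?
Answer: Rational(3028367, 73) ≈ 41485.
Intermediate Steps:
n = Rational(50, 73) (n = Mul(50, Pow(73, -1)) = Mul(50, Rational(1, 73)) = Rational(50, 73) ≈ 0.68493)
Function('T')(A, N) = Mul(8, N) (Function('T')(A, N) = Mul(Mul(2, N), 4) = Mul(8, N))
Add(Function('T')(215, n), Mul(-1, -41479)) = Add(Mul(8, Rational(50, 73)), Mul(-1, -41479)) = Add(Rational(400, 73), 41479) = Rational(3028367, 73)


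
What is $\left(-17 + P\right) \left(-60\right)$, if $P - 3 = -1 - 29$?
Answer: $2640$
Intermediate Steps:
$P = -27$ ($P = 3 - 30 = -27$)
$\left(-17 + P\right) \left(-60\right) = \left(-17 - 27\right) \left(-60\right) = \left(-44\right) \left(-60\right) = 2640$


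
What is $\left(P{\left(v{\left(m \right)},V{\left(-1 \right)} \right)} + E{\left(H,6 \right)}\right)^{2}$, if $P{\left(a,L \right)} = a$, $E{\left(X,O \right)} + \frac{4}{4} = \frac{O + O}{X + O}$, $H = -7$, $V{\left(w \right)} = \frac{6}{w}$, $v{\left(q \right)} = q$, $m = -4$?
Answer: $289$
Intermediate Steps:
$E{\left(X,O \right)} = -1 + \frac{2 O}{O + X}$ ($E{\left(X,O \right)} = -1 + \frac{O + O}{X + O} = -1 + \frac{2 O}{O + X}$)
$\left(P{\left(v{\left(m \right)},V{\left(-1 \right)} \right)} + E{\left(H,6 \right)}\right)^{2} = \left(-4 + \frac{6 - -7}{6 - 7}\right)^{2} = \left(-4 + \frac{6 + 7}{-1}\right)^{2} = \left(-4 - 13\right)^{2} = \left(-17\right)^{2} = 289$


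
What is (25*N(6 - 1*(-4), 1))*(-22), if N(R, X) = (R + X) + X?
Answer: -6600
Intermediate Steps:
N(R, X) = R + 2*X
(25*N(6 - 1*(-4), 1))*(-22) = (25*((6 - 1*(-4)) + 2*1))*(-22) = (25*((6 + 4) + 2))*(-22) = (25*(10 + 2))*(-22) = (25*12)*(-22) = 300*(-22) = -6600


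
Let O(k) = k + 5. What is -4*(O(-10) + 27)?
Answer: -88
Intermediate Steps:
O(k) = 5 + k
-4*(O(-10) + 27) = -4*((5 - 10) + 27) = -4*(-5 + 27) = -4*22 = -88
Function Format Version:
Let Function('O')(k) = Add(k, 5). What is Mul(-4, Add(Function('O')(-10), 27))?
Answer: -88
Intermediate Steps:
Function('O')(k) = Add(5, k)
Mul(-4, Add(Function('O')(-10), 27)) = Mul(-4, Add(Add(5, -10), 27)) = Mul(-4, Add(-5, 27)) = Mul(-4, 22) = -88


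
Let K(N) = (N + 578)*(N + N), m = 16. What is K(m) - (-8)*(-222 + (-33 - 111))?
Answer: 16080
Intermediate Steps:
K(N) = 2*N*(578 + N) (K(N) = (578 + N)*(2*N) = 2*N*(578 + N))
K(m) - (-8)*(-222 + (-33 - 111)) = 2*16*(578 + 16) - (-8)*(-222 + (-33 - 111)) = 2*16*594 - (-8)*(-222 - 144) = 19008 - (-8)*(-366) = 19008 - 1*2928 = 19008 - 2928 = 16080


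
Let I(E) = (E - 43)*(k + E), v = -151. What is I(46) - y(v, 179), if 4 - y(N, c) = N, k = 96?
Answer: 271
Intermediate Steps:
y(N, c) = 4 - N
I(E) = (-43 + E)*(96 + E) (I(E) = (E - 43)*(96 + E) = (-43 + E)*(96 + E))
I(46) - y(v, 179) = (-4128 + 46² + 53*46) - (4 - 1*(-151)) = (-4128 + 2116 + 2438) - (4 + 151) = 426 - 1*155 = 426 - 155 = 271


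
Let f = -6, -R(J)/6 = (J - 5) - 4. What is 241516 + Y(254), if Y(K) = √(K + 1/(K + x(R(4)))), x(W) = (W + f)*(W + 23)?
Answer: 241516 + √591485230/1526 ≈ 2.4153e+5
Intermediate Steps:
R(J) = 54 - 6*J (R(J) = -6*((J - 5) - 4) = -6*((-5 + J) - 4) = -6*(-9 + J) = 54 - 6*J)
x(W) = (-6 + W)*(23 + W) (x(W) = (W - 6)*(W + 23) = (-6 + W)*(23 + W))
Y(K) = √(K + 1/(1272 + K)) (Y(K) = √(K + 1/(K + (-138 + (54 - 6*4)² + 17*(54 - 6*4)))) = √(K + 1/(K + (-138 + (54 - 24)² + 17*(54 - 24)))) = √(K + 1/(K + (-138 + 30² + 17*30))) = √(K + 1/(K + (-138 + 900 + 510))) = √(K + 1/(K + 1272)) = √(K + 1/(1272 + K)))
241516 + Y(254) = 241516 + √((1 + 254*(1272 + 254))/(1272 + 254)) = 241516 + √((1 + 254*1526)/1526) = 241516 + √((1 + 387604)/1526) = 241516 + √((1/1526)*387605) = 241516 + √(387605/1526) = 241516 + √591485230/1526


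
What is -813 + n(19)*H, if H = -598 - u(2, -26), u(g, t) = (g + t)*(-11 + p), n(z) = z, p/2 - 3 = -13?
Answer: -26311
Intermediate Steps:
p = -20 (p = 6 + 2*(-13) = 6 - 26 = -20)
u(g, t) = -31*g - 31*t (u(g, t) = (g + t)*(-11 - 20) = (g + t)*(-31) = -31*g - 31*t)
H = -1342 (H = -598 - (-31*2 - 31*(-26)) = -598 - (-62 + 806) = -598 - 1*744 = -598 - 744 = -1342)
-813 + n(19)*H = -813 + 19*(-1342) = -813 - 25498 = -26311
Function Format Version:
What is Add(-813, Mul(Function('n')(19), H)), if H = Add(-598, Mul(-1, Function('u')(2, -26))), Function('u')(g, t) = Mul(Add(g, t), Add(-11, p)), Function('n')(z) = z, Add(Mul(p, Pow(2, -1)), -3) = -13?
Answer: -26311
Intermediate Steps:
p = -20 (p = Add(6, Mul(2, -13)) = Add(6, -26) = -20)
Function('u')(g, t) = Add(Mul(-31, g), Mul(-31, t)) (Function('u')(g, t) = Mul(Add(g, t), Add(-11, -20)) = Mul(Add(g, t), -31) = Add(Mul(-31, g), Mul(-31, t)))
H = -1342 (H = Add(-598, Mul(-1, Add(Mul(-31, 2), Mul(-31, -26)))) = Add(-598, Mul(-1, Add(-62, 806))) = Add(-598, Mul(-1, 744)) = Add(-598, -744) = -1342)
Add(-813, Mul(Function('n')(19), H)) = Add(-813, Mul(19, -1342)) = Add(-813, -25498) = -26311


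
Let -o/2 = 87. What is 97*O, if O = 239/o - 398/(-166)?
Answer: 1434533/14442 ≈ 99.331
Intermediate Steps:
o = -174 (o = -2*87 = -174)
O = 14789/14442 (O = 239/(-174) - 398/(-166) = 239*(-1/174) - 398*(-1/166) = -239/174 + 199/83 = 14789/14442 ≈ 1.0240)
97*O = 97*(14789/14442) = 1434533/14442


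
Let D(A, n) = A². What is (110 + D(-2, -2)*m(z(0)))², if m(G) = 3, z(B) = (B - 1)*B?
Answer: 14884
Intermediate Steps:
z(B) = B*(-1 + B) (z(B) = (-1 + B)*B = B*(-1 + B))
(110 + D(-2, -2)*m(z(0)))² = (110 + (-2)²*3)² = (110 + 4*3)² = (110 + 12)² = 122² = 14884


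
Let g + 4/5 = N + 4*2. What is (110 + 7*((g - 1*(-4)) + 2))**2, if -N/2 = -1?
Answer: 1170724/25 ≈ 46829.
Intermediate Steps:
N = 2 (N = -2*(-1) = 2)
g = 46/5 (g = -4/5 + (2 + 4*2) = -4/5 + (2 + 8) = -4/5 + 10 = 46/5 ≈ 9.2000)
(110 + 7*((g - 1*(-4)) + 2))**2 = (110 + 7*((46/5 - 1*(-4)) + 2))**2 = (110 + 7*((46/5 + 4) + 2))**2 = (110 + 7*(66/5 + 2))**2 = (110 + 7*(76/5))**2 = (110 + 532/5)**2 = (1082/5)**2 = 1170724/25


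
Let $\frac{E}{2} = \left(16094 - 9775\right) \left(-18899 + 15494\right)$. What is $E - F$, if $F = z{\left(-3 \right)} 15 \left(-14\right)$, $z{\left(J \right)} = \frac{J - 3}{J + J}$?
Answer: $-43032180$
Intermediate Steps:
$z{\left(J \right)} = \frac{-3 + J}{2 J}$
$F = -210$ ($F = \frac{-3 - 3}{2 \left(-3\right)} 15 \left(-14\right) = \frac{1}{2} \left(- \frac{1}{3}\right) \left(-6\right) 15 \left(-14\right) = 1 \cdot 15 \left(-14\right) = 15 \left(-14\right) = -210$)
$E = -43032390$ ($E = 2 \left(16094 - 9775\right) \left(-18899 + 15494\right) = 2 \cdot 6319 \left(-3405\right) = 2 \left(-21516195\right) = -43032390$)
$E - F = -43032390 - -210 = -43032390 + 210 = -43032180$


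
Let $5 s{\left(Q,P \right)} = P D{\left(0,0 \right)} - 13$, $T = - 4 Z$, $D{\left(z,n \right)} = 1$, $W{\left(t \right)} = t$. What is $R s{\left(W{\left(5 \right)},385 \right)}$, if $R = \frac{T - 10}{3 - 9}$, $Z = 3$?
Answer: $\frac{1364}{5} \approx 272.8$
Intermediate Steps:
$T = -12$ ($T = \left(-4\right) 3 = -12$)
$R = \frac{11}{3}$ ($R = \frac{-12 - 10}{3 - 9} = - \frac{22}{-6} = \left(-22\right) \left(- \frac{1}{6}\right) = \frac{11}{3} \approx 3.6667$)
$s{\left(Q,P \right)} = - \frac{13}{5} + \frac{P}{5}$ ($s{\left(Q,P \right)} = \frac{P 1 - 13}{5} = \frac{P - 13}{5} = \frac{-13 + P}{5} = - \frac{13}{5} + \frac{P}{5}$)
$R s{\left(W{\left(5 \right)},385 \right)} = \frac{11 \left(- \frac{13}{5} + \frac{1}{5} \cdot 385\right)}{3} = \frac{11 \left(- \frac{13}{5} + 77\right)}{3} = \frac{11}{3} \cdot \frac{372}{5} = \frac{1364}{5}$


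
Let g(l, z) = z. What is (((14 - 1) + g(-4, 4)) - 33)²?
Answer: 256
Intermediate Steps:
(((14 - 1) + g(-4, 4)) - 33)² = (((14 - 1) + 4) - 33)² = ((13 + 4) - 33)² = (17 - 33)² = (-16)² = 256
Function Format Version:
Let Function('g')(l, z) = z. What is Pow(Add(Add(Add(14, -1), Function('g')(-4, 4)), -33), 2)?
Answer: 256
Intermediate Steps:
Pow(Add(Add(Add(14, -1), Function('g')(-4, 4)), -33), 2) = Pow(Add(Add(Add(14, -1), 4), -33), 2) = Pow(Add(Add(13, 4), -33), 2) = Pow(Add(17, -33), 2) = Pow(-16, 2) = 256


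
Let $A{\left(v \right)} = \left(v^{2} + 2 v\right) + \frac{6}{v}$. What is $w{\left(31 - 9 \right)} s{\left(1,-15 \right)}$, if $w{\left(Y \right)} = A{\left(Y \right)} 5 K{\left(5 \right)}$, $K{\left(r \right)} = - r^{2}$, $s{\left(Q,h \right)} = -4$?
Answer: $\frac{2905500}{11} \approx 2.6414 \cdot 10^{5}$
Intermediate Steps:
$A{\left(v \right)} = v^{2} + 2 v + \frac{6}{v}$
$w{\left(Y \right)} = - \frac{125 \left(6 + Y^{2} \left(2 + Y\right)\right)}{Y}$ ($w{\left(Y \right)} = \frac{6 + Y^{2} \left(2 + Y\right)}{Y} 5 \left(- 5^{2}\right) = \frac{5 \left(6 + Y^{2} \left(2 + Y\right)\right)}{Y} \left(\left(-1\right) 25\right) = \frac{5 \left(6 + Y^{2} \left(2 + Y\right)\right)}{Y} \left(-25\right) = - \frac{125 \left(6 + Y^{2} \left(2 + Y\right)\right)}{Y}$)
$w{\left(31 - 9 \right)} s{\left(1,-15 \right)} = \frac{125 \left(-6 + \left(31 - 9\right)^{2} \left(-2 - \left(31 - 9\right)\right)\right)}{31 - 9} \left(-4\right) = \frac{125 \left(-6 + 22^{2} \left(-2 - 22\right)\right)}{22} \left(-4\right) = 125 \cdot \frac{1}{22} \left(-6 + 484 \left(-2 - 22\right)\right) \left(-4\right) = 125 \cdot \frac{1}{22} \left(-6 + 484 \left(-24\right)\right) \left(-4\right) = 125 \cdot \frac{1}{22} \left(-6 - 11616\right) \left(-4\right) = 125 \cdot \frac{1}{22} \left(-11622\right) \left(-4\right) = \left(- \frac{726375}{11}\right) \left(-4\right) = \frac{2905500}{11}$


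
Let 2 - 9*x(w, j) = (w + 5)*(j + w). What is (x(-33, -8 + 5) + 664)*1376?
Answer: 6838720/9 ≈ 7.5986e+5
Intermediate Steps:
x(w, j) = 2/9 - (5 + w)*(j + w)/9 (x(w, j) = 2/9 - (w + 5)*(j + w)/9 = 2/9 - (5 + w)*(j + w)/9)
(x(-33, -8 + 5) + 664)*1376 = ((2/9 - 5*(-8 + 5)/9 - 5/9*(-33) - ⅑*(-33)² - ⅑*(-8 + 5)*(-33)) + 664)*1376 = ((2/9 - 5/9*(-3) + 55/3 - ⅑*1089 - ⅑*(-3)*(-33)) + 664)*1376 = ((2/9 + 5/3 + 55/3 - 121 - 11) + 664)*1376 = (-1006/9 + 664)*1376 = (4970/9)*1376 = 6838720/9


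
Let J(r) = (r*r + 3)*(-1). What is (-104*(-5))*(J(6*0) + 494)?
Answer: 255320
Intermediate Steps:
J(r) = -3 - r² (J(r) = (r² + 3)*(-1) = (3 + r²)*(-1) = -3 - r²)
(-104*(-5))*(J(6*0) + 494) = (-104*(-5))*((-3 - (6*0)²) + 494) = 520*((-3 - 1*0²) + 494) = 520*((-3 - 1*0) + 494) = 520*((-3 + 0) + 494) = 520*(-3 + 494) = 520*491 = 255320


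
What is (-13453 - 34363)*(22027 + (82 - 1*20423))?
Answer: -80617776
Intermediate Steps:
(-13453 - 34363)*(22027 + (82 - 1*20423)) = -47816*(22027 + (82 - 20423)) = -47816*(22027 - 20341) = -47816*1686 = -80617776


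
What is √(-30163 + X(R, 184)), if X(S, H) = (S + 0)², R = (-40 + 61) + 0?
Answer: I*√29722 ≈ 172.4*I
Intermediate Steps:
R = 21 (R = 21 + 0 = 21)
X(S, H) = S²
√(-30163 + X(R, 184)) = √(-30163 + 21²) = √(-30163 + 441) = √(-29722) = I*√29722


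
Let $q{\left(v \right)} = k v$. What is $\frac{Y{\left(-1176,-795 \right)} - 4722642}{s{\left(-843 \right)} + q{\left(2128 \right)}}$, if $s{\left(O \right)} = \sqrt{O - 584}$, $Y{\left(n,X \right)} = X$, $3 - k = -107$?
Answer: $- \frac{368554044320}{18264482609} + \frac{1574479 i \sqrt{1427}}{18264482609} \approx -20.179 + 0.0032564 i$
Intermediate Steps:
$k = 110$ ($k = 3 - -107 = 3 + 107 = 110$)
$s{\left(O \right)} = \sqrt{-584 + O}$
$q{\left(v \right)} = 110 v$
$\frac{Y{\left(-1176,-795 \right)} - 4722642}{s{\left(-843 \right)} + q{\left(2128 \right)}} = \frac{-795 - 4722642}{\sqrt{-584 - 843} + 110 \cdot 2128} = - \frac{4723437}{\sqrt{-1427} + 234080} = - \frac{4723437}{i \sqrt{1427} + 234080} = - \frac{4723437}{234080 + i \sqrt{1427}}$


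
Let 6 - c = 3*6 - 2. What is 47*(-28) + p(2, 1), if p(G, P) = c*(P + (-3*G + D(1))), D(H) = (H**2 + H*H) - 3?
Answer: -1256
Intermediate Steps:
D(H) = -3 + 2*H**2 (D(H) = (H**2 + H**2) - 3 = 2*H**2 - 3 = -3 + 2*H**2)
c = -10 (c = 6 - (3*6 - 2) = 6 - (18 - 2) = 6 - 1*16 = 6 - 16 = -10)
p(G, P) = 10 - 10*P + 30*G (p(G, P) = -10*(P + (-3*G + (-3 + 2*1**2))) = -10*(P + (-3*G + (-3 + 2*1))) = -10*(P + (-3*G + (-3 + 2))) = -10*(P + (-3*G - 1)) = -10*(P + (-1 - 3*G)) = -10*(-1 + P - 3*G) = 10 - 10*P + 30*G)
47*(-28) + p(2, 1) = 47*(-28) + (10 - 10*1 + 30*2) = -1316 + (10 - 10 + 60) = -1316 + 60 = -1256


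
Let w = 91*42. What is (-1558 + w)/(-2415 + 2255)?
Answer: -283/20 ≈ -14.150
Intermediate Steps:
w = 3822
(-1558 + w)/(-2415 + 2255) = (-1558 + 3822)/(-2415 + 2255) = 2264/(-160) = 2264*(-1/160) = -283/20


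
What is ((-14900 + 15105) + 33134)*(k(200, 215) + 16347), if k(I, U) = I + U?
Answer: 558828318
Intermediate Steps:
((-14900 + 15105) + 33134)*(k(200, 215) + 16347) = ((-14900 + 15105) + 33134)*((200 + 215) + 16347) = (205 + 33134)*(415 + 16347) = 33339*16762 = 558828318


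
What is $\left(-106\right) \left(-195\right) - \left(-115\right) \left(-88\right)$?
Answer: $10550$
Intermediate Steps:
$\left(-106\right) \left(-195\right) - \left(-115\right) \left(-88\right) = 20670 - 10120 = 10550$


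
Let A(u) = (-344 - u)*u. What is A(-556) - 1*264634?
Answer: -382506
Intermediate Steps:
A(u) = u*(-344 - u)
A(-556) - 1*264634 = -1*(-556)*(344 - 556) - 1*264634 = -1*(-556)*(-212) - 264634 = -117872 - 264634 = -382506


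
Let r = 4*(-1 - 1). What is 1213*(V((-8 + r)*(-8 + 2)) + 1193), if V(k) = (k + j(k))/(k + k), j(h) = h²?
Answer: 3011879/2 ≈ 1.5059e+6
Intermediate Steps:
r = -8 (r = 4*(-2) = -8)
V(k) = (k + k²)/(2*k) (V(k) = (k + k²)/(k + k) = (k + k²)/((2*k)) = (k + k²)*(1/(2*k)) = (k + k²)/(2*k))
1213*(V((-8 + r)*(-8 + 2)) + 1193) = 1213*((½ + ((-8 - 8)*(-8 + 2))/2) + 1193) = 1213*((½ + (-16*(-6))/2) + 1193) = 1213*((½ + (½)*96) + 1193) = 1213*((½ + 48) + 1193) = 1213*(97/2 + 1193) = 1213*(2483/2) = 3011879/2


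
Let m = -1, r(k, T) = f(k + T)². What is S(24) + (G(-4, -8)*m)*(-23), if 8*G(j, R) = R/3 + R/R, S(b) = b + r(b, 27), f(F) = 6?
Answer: 1325/24 ≈ 55.208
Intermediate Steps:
r(k, T) = 36 (r(k, T) = 6² = 36)
S(b) = 36 + b (S(b) = b + 36 = 36 + b)
G(j, R) = ⅛ + R/24 (G(j, R) = (R/3 + R/R)/8 = (R*(⅓) + 1)/8 = (R/3 + 1)/8 = (1 + R/3)/8 = ⅛ + R/24)
S(24) + (G(-4, -8)*m)*(-23) = (36 + 24) + ((⅛ + (1/24)*(-8))*(-1))*(-23) = 60 + ((⅛ - ⅓)*(-1))*(-23) = 60 - 5/24*(-1)*(-23) = 60 + (5/24)*(-23) = 60 - 115/24 = 1325/24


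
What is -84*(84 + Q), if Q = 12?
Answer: -8064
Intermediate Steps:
-84*(84 + Q) = -84*(84 + 12) = -84*96 = -8064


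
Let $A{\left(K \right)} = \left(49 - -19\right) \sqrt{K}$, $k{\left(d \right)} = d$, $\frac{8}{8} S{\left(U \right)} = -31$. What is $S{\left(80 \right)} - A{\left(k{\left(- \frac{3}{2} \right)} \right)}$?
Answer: $-31 - 34 i \sqrt{6} \approx -31.0 - 83.283 i$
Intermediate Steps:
$S{\left(U \right)} = -31$
$A{\left(K \right)} = 68 \sqrt{K}$ ($A{\left(K \right)} = \left(49 + 19\right) \sqrt{K} = 68 \sqrt{K}$)
$S{\left(80 \right)} - A{\left(k{\left(- \frac{3}{2} \right)} \right)} = -31 - 68 \sqrt{- \frac{3}{2}} = -31 - 68 \frac{i \sqrt{6}}{2} = -31 - 34 i \sqrt{6}$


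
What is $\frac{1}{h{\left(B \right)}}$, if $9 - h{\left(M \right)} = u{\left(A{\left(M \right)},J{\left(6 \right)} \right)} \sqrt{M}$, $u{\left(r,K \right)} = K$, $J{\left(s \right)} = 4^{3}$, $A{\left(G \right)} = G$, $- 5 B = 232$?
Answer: $\frac{45}{950677} + \frac{128 i \sqrt{290}}{950677} \approx 4.7335 \cdot 10^{-5} + 0.0022929 i$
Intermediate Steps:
$B = - \frac{232}{5}$ ($B = \left(- \frac{1}{5}\right) 232 = - \frac{232}{5} \approx -46.4$)
$J{\left(s \right)} = 64$
$h{\left(M \right)} = 9 - 64 \sqrt{M}$
$\frac{1}{h{\left(B \right)}} = \frac{1}{9 - 64 \sqrt{- \frac{232}{5}}} = \frac{1}{9 - 64 \frac{2 i \sqrt{290}}{5}} = \frac{1}{9 - \frac{128 i \sqrt{290}}{5}}$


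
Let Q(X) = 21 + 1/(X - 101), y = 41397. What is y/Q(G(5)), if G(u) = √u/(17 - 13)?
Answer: 28363692711/14381639 + 165588*√5/71908195 ≈ 1972.2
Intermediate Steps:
G(u) = √u/4
Q(X) = 21 + 1/(-101 + X)
y/Q(G(5)) = 41397/(((-2120 + 21*(√5/4))/(-101 + √5/4))) = 41397/(((-2120 + 21*√5/4)/(-101 + √5/4))) = 41397*((-101 + √5/4)/(-2120 + 21*√5/4)) = 41397*(-101 + √5/4)/(-2120 + 21*√5/4)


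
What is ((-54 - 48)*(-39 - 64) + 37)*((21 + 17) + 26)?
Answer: 674752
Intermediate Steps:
((-54 - 48)*(-39 - 64) + 37)*((21 + 17) + 26) = (-102*(-103) + 37)*(38 + 26) = (10506 + 37)*64 = 10543*64 = 674752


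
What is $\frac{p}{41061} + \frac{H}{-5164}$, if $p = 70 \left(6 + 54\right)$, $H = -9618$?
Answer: $\frac{69435583}{35339834} \approx 1.9648$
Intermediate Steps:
$p = 4200$ ($p = 70 \cdot 60 = 4200$)
$\frac{p}{41061} + \frac{H}{-5164} = \frac{4200}{41061} - \frac{9618}{-5164} = 4200 \cdot \frac{1}{41061} - - \frac{4809}{2582} = \frac{1400}{13687} + \frac{4809}{2582} = \frac{69435583}{35339834}$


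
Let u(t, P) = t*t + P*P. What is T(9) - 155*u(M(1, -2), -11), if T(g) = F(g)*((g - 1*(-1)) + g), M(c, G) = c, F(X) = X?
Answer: -18739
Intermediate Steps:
u(t, P) = P**2 + t**2 (u(t, P) = t**2 + P**2 = P**2 + t**2)
T(g) = g*(1 + 2*g) (T(g) = g*((g - 1*(-1)) + g) = g*((g + 1) + g) = g*((1 + g) + g) = g*(1 + 2*g))
T(9) - 155*u(M(1, -2), -11) = 9*(1 + 2*9) - 155*((-11)**2 + 1**2) = 9*(1 + 18) - 155*(121 + 1) = 9*19 - 155*122 = 171 - 18910 = -18739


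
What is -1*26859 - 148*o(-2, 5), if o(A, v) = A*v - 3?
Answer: -24935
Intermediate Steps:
o(A, v) = -3 + A*v
-1*26859 - 148*o(-2, 5) = -1*26859 - 148*(-3 - 2*5) = -26859 - 148*(-3 - 10) = -26859 - 148*(-13) = -26859 + 1924 = -24935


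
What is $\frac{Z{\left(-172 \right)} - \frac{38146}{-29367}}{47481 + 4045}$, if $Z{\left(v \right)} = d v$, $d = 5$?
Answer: $- \frac{12608737}{756582021} \approx -0.016665$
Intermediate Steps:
$Z{\left(v \right)} = 5 v$
$\frac{Z{\left(-172 \right)} - \frac{38146}{-29367}}{47481 + 4045} = \frac{5 \left(-172\right) - \frac{38146}{-29367}}{47481 + 4045} = \frac{-860 - - \frac{38146}{29367}}{51526} = \left(-860 + \frac{38146}{29367}\right) \frac{1}{51526} = \left(- \frac{25217474}{29367}\right) \frac{1}{51526} = - \frac{12608737}{756582021}$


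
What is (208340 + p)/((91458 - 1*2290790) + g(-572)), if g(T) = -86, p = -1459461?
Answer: 1251121/2199418 ≈ 0.56884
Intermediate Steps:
(208340 + p)/((91458 - 1*2290790) + g(-572)) = (208340 - 1459461)/((91458 - 1*2290790) - 86) = -1251121/((91458 - 2290790) - 86) = -1251121/(-2199332 - 86) = -1251121/(-2199418) = -1251121*(-1/2199418) = 1251121/2199418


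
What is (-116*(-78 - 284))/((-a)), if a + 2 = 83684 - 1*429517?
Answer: 41992/345835 ≈ 0.12142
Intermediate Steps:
a = -345835 (a = -2 + (83684 - 1*429517) = -2 + (83684 - 429517) = -2 - 345833 = -345835)
(-116*(-78 - 284))/((-a)) = (-116*(-78 - 284))/((-1*(-345835))) = -116*(-362)/345835 = 41992*(1/345835) = 41992/345835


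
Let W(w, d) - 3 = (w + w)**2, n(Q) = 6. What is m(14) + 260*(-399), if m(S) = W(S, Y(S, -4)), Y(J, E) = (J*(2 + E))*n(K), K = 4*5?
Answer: -102953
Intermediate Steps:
K = 20
Y(J, E) = 6*J*(2 + E) (Y(J, E) = (J*(2 + E))*6 = 6*J*(2 + E))
W(w, d) = 3 + 4*w**2 (W(w, d) = 3 + (w + w)**2 = 3 + (2*w)**2 = 3 + 4*w**2)
m(S) = 3 + 4*S**2
m(14) + 260*(-399) = (3 + 4*14**2) + 260*(-399) = (3 + 4*196) - 103740 = (3 + 784) - 103740 = 787 - 103740 = -102953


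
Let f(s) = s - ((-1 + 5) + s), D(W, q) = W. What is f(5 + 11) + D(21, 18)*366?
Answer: 7682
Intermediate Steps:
f(s) = -4 (f(s) = s - (4 + s) = s + (-4 - s) = -4)
f(5 + 11) + D(21, 18)*366 = -4 + 21*366 = -4 + 7686 = 7682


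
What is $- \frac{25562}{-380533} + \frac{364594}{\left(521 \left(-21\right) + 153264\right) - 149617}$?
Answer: $- \frac{69276799687}{1387803851} \approx -49.918$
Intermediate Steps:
$- \frac{25562}{-380533} + \frac{364594}{\left(521 \left(-21\right) + 153264\right) - 149617} = \left(-25562\right) \left(- \frac{1}{380533}\right) + \frac{364594}{\left(-10941 + 153264\right) - 149617} = \frac{25562}{380533} + \frac{364594}{142323 - 149617} = \frac{25562}{380533} + \frac{364594}{-7294} = \frac{25562}{380533} + 364594 \left(- \frac{1}{7294}\right) = \frac{25562}{380533} - \frac{182297}{3647} = - \frac{69276799687}{1387803851}$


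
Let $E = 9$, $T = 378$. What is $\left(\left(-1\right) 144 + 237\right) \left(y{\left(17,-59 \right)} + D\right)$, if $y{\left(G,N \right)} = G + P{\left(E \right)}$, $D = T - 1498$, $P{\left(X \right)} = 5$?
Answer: $-102114$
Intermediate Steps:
$D = -1120$ ($D = 378 - 1498 = -1120$)
$y{\left(G,N \right)} = 5 + G$ ($y{\left(G,N \right)} = G + 5 = 5 + G$)
$\left(\left(-1\right) 144 + 237\right) \left(y{\left(17,-59 \right)} + D\right) = \left(\left(-1\right) 144 + 237\right) \left(\left(5 + 17\right) - 1120\right) = \left(-144 + 237\right) \left(22 - 1120\right) = 93 \left(-1098\right) = -102114$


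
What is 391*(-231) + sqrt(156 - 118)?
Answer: -90321 + sqrt(38) ≈ -90315.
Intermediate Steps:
391*(-231) + sqrt(156 - 118) = -90321 + sqrt(38)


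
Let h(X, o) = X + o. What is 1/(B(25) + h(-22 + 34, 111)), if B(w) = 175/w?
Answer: 1/130 ≈ 0.0076923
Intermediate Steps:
1/(B(25) + h(-22 + 34, 111)) = 1/(175/25 + ((-22 + 34) + 111)) = 1/(175*(1/25) + (12 + 111)) = 1/(7 + 123) = 1/130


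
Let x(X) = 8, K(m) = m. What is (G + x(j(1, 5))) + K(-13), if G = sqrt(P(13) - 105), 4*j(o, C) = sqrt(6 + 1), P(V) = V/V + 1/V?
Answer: -5 + I*sqrt(17563)/13 ≈ -5.0 + 10.194*I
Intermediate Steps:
P(V) = 1 + 1/V
j(o, C) = sqrt(7)/4 (j(o, C) = sqrt(6 + 1)/4 = sqrt(7)/4)
G = I*sqrt(17563)/13 (G = sqrt((1 + 13)/13 - 105) = sqrt((1/13)*14 - 105) = sqrt(14/13 - 105) = sqrt(-1351/13) = I*sqrt(17563)/13 ≈ 10.194*I)
(G + x(j(1, 5))) + K(-13) = (I*sqrt(17563)/13 + 8) - 13 = (8 + I*sqrt(17563)/13) - 13 = -5 + I*sqrt(17563)/13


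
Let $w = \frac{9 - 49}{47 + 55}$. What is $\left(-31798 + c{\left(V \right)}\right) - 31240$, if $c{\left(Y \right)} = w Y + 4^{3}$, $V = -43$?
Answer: $- \frac{3210814}{51} \approx -62957.0$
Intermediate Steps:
$w = - \frac{20}{51}$ ($w = - \frac{40}{102} = \left(-40\right) \frac{1}{102} = - \frac{20}{51} \approx -0.39216$)
$c{\left(Y \right)} = 64 - \frac{20 Y}{51}$ ($c{\left(Y \right)} = - \frac{20 Y}{51} + 4^{3} = - \frac{20 Y}{51} + 64 = 64 - \frac{20 Y}{51}$)
$\left(-31798 + c{\left(V \right)}\right) - 31240 = \left(-31798 + \left(64 - - \frac{860}{51}\right)\right) - 31240 = \left(-31798 + \left(64 + \frac{860}{51}\right)\right) - 31240 = \left(-31798 + \frac{4124}{51}\right) - 31240 = - \frac{1617574}{51} - 31240 = - \frac{3210814}{51}$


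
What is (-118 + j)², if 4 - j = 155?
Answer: 72361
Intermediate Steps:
j = -151 (j = 4 - 1*155 = 4 - 155 = -151)
(-118 + j)² = (-118 - 151)² = (-269)² = 72361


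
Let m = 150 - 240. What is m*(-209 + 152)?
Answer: 5130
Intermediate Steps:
m = -90
m*(-209 + 152) = -90*(-209 + 152) = -90*(-57) = 5130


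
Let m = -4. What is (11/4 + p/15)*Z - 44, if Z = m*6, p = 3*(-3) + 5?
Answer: -518/5 ≈ -103.60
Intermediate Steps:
p = -4 (p = -9 + 5 = -4)
Z = -24 (Z = -4*6 = -24)
(11/4 + p/15)*Z - 44 = (11/4 - 4/15)*(-24) - 44 = (149/60)*(-24) - 44 = -298/5 - 44 = -518/5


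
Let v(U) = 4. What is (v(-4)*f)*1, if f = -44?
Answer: -176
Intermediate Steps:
(v(-4)*f)*1 = (4*(-44))*1 = -176*1 = -176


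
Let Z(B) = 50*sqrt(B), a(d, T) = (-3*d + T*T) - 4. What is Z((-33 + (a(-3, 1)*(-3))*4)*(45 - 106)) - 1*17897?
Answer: -17897 + 50*sqrt(6405) ≈ -13895.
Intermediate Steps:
a(d, T) = -4 + T**2 - 3*d (a(d, T) = (-3*d + T**2) - 4 = (T**2 - 3*d) - 4 = -4 + T**2 - 3*d)
Z((-33 + (a(-3, 1)*(-3))*4)*(45 - 106)) - 1*17897 = 50*sqrt((-33 + ((-4 + 1**2 - 3*(-3))*(-3))*4)*(45 - 106)) - 1*17897 = 50*sqrt((-33 + ((-4 + 1 + 9)*(-3))*4)*(-61)) - 17897 = 50*sqrt((-33 + (6*(-3))*4)*(-61)) - 17897 = 50*sqrt((-33 - 18*4)*(-61)) - 17897 = 50*sqrt((-33 - 72)*(-61)) - 17897 = 50*sqrt(-105*(-61)) - 17897 = 50*sqrt(6405) - 17897 = -17897 + 50*sqrt(6405)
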